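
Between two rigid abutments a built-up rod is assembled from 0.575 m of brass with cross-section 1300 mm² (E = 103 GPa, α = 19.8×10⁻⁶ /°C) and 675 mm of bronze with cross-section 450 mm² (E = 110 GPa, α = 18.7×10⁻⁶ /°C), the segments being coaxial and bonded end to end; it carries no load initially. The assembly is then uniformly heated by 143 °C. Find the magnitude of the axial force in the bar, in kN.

P ≈ 191 kN (compressive)

With the walls removed the bar would change length by δ_free = Σ αᵢΔT Lᵢ = 19.8×10⁻⁶×143×575 + 18.7×10⁻⁶×143×675 = 3.433 mm.
The rigid supports impose zero overall length change; the single axial force P common to all segments must satisfy P Σ Lᵢ/(AᵢEᵢ) = δ_free.
Σ Lᵢ/(AᵢEᵢ) = 575/(1300×103×10³) + 675/(450×110×10³) = 1.793×10⁻⁵ mm/N.
So P = 3.433 / 1.793×10⁻⁵ = 191.5 kN, compressive.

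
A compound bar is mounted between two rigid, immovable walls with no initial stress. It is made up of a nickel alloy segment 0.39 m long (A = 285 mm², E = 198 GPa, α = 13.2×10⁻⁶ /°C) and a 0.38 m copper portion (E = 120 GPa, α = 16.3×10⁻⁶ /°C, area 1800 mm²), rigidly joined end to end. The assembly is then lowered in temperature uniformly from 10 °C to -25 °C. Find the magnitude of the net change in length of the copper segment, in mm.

If the supports were absent, the total length change would be Σ αᵢΔT Lᵢ = 13.2×10⁻⁶×35×390 + 16.3×10⁻⁶×35×380 = 0.397 mm.
Since the ends are fixed, an axial force P builds up, equal in every segment, with P · Σ Lᵢ/(AᵢEᵢ) = δ_free.
Σ Lᵢ/(AᵢEᵢ) = 390/(285×198×10³) + 380/(1800×120×10³) = 8.67×10⁻⁶ mm/N.
Hence P = δ_free / Σ(L/AE) = 0.397/8.67×10⁻⁶ = 45.78 kN (tensile).
For the copper segment, free thermal change = 16.3×10⁻⁶×35×380 = 0.2168 mm and elastic change from P = 45780×380/(1800×120×10³) = 0.08055 mm; these oppose, so the net change is 0.136 mm (segment shortens).

|ΔL| ≈ 0.136 mm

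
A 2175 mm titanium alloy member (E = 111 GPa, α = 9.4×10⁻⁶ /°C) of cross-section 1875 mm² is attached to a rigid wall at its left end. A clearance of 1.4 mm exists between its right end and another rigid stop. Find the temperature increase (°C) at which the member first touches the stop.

ΔT ≈ 68.5 °C

Contact occurs when the free expansion equals the gap: αΔT L = 1.4 mm.
ΔT = 1.4 / (9.4×10⁻⁶ × 2175) = 68.48 °C.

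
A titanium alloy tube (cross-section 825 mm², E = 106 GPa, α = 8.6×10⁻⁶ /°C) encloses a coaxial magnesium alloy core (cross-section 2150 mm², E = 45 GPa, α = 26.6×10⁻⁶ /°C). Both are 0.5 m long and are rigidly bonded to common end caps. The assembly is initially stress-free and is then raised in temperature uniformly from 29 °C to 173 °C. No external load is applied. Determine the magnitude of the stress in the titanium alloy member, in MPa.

The magnesium alloy has the larger α, so on heating it would change length more than the titanium alloy if both were free. The rigid plates force a common final length, so the magnesium alloy is put into compression and the titanium alloy into tension, with equal and opposite forces P (no external load).
Setting the final lengths equal and cancelling L: (α₁ − α₂)ΔT = P/(A₁E₁) + P/(A₂E₂).
|α₁ − α₂|·ΔT = 18×10⁻⁶ × 144 = 0.002592.
1/(A₁E₁) + 1/(A₂E₂) = 1/(825×106×10³) + 1/(2150×45×10³) = 2.177×10⁻⁸ N⁻¹.
So P = 0.002592 / 2.177×10⁻⁸ = 119.1 kN.
σ_{titanium alloy} = P/A₁ = 119100/825 = 144.3 MPa, tensile.

σ ≈ 144 MPa (tensile)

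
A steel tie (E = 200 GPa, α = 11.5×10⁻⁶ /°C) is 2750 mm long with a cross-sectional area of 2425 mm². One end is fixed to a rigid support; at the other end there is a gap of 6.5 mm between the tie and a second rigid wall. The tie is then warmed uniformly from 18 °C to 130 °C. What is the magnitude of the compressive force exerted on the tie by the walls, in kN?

P ≈ 0 kN

If the wall were absent the tie would grow by αΔT L = 11.5×10⁻⁶ × 112 × 2750 = 3.542 mm.
This is smaller than the 6.5 mm clearance, so the tie expands freely without reaching the stop — the stress is zero.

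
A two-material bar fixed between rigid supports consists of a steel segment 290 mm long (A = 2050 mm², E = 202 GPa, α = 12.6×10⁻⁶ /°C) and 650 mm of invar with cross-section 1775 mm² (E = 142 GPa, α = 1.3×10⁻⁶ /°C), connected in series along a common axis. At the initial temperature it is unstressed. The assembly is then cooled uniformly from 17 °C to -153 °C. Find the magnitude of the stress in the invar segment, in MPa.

With the walls removed the bar would change length by δ_free = Σ αᵢΔT Lᵢ = 12.6×10⁻⁶×170×290 + 1.3×10⁻⁶×170×650 = 0.7648 mm.
Since the ends are fixed, an axial force P builds up, equal in every segment, with P · Σ Lᵢ/(AᵢEᵢ) = δ_free.
Σ Lᵢ/(AᵢEᵢ) = 290/(2050×202×10³) + 650/(1775×142×10³) = 3.279×10⁻⁶ mm/N.
So P = 0.7648 / 3.279×10⁻⁶ = 233.2 kN, tensile.
σ_{invar} = P / A = 233200 / 1775 = 131.4 MPa.

σ ≈ 131 MPa (tensile)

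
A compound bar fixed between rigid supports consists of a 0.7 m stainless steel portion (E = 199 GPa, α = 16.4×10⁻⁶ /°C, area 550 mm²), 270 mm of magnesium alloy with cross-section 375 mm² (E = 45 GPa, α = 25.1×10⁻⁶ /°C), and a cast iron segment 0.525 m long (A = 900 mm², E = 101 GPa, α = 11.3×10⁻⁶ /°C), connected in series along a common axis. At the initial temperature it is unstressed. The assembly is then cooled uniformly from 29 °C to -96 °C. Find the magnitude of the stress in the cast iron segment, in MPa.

If the supports were absent, the total length change would be Σ αᵢΔT Lᵢ = 16.4×10⁻⁶×125×700 + 25.1×10⁻⁶×125×270 + 11.3×10⁻⁶×125×525 = 3.024 mm.
The walls prevent any net length change, so an axial force P (same in every segment) develops. Compatibility: P · Σ Lᵢ/(AᵢEᵢ) = δ_free.
The series flexibility is Σ Lᵢ/(AᵢEᵢ) = 700/(550×199×10³) + 270/(375×45×10³) + 525/(900×101×10³) = 2.817×10⁻⁵ mm/N.
Hence P = δ_free / Σ(L/AE) = 3.024/2.817×10⁻⁵ = 107.3 kN (tensile).
σ_{cast iron} = P / A = 107300 / 900 = 119.3 MPa.

σ ≈ 119 MPa (tensile)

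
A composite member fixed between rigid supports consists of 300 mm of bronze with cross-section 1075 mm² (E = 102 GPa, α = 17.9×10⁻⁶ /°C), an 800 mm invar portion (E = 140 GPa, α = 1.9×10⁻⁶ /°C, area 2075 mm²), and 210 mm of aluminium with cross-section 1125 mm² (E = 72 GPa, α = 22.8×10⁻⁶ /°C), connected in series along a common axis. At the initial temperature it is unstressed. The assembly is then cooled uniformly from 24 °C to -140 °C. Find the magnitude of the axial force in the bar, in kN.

If the supports were absent, the total length change would be Σ αᵢΔT Lᵢ = 17.9×10⁻⁶×164×300 + 1.9×10⁻⁶×164×800 + 22.8×10⁻⁶×164×210 = 1.915 mm.
The walls prevent any net length change, so an axial force P (same in every segment) develops. Compatibility: P · Σ Lᵢ/(AᵢEᵢ) = δ_free.
Σ Lᵢ/(AᵢEᵢ) = 300/(1075×102×10³) + 800/(2075×140×10³) + 210/(1125×72×10³) = 8.082×10⁻⁶ mm/N.
Hence P = δ_free / Σ(L/AE) = 1.915/8.082×10⁻⁶ = 237 kN (tensile).

P ≈ 237 kN (tensile)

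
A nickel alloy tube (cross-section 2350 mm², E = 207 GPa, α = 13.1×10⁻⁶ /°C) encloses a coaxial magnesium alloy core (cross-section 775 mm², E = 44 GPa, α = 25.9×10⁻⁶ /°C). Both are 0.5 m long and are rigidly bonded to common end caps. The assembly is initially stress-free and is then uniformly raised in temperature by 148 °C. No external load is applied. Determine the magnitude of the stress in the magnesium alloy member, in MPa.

Equilibrium of a rigid end plate with no external load gives equal and opposite internal forces ±P in the two members. Since α_{magnesium alloy} > α_{nickel alloy}, heating drives the magnesium alloy into compression and the nickel alloy into tension.
Setting the final lengths equal and cancelling L: (α₁ − α₂)ΔT = P/(A₁E₁) + P/(A₂E₂).
|α₁ − α₂|·ΔT = 12.8×10⁻⁶ × 148 = 0.001894.
1/(A₁E₁) + 1/(A₂E₂) = 1/(2350×207×10³) + 1/(775×44×10³) = 3.138×10⁻⁸ N⁻¹.
P = 0.001894 / 3.138×10⁻⁸ = 60370 N = 60.37 kN.
σ_{magnesium alloy} = P/A₂ = 60370/775 = 77.89 MPa, compressive.

σ ≈ 77.9 MPa (compressive)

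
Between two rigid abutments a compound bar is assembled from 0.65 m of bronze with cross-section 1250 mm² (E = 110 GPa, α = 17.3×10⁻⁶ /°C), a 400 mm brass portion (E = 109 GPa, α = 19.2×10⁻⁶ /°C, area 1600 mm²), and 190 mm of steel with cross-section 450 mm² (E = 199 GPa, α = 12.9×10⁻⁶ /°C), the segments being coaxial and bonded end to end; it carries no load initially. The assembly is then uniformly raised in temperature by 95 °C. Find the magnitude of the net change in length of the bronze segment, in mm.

If the supports were absent, the total length change would be Σ αᵢΔT Lᵢ = 17.3×10⁻⁶×95×650 + 19.2×10⁻⁶×95×400 + 12.9×10⁻⁶×95×190 = 2.031 mm.
The rigid supports impose zero overall length change; the single axial force P common to all segments must satisfy P Σ Lᵢ/(AᵢEᵢ) = δ_free.
Σ Lᵢ/(AᵢEᵢ) = 650/(1250×110×10³) + 400/(1600×109×10³) + 190/(450×199×10³) = 9.143×10⁻⁶ mm/N.
Hence P = δ_free / Σ(L/AE) = 2.031/9.143×10⁻⁶ = 222.1 kN (compressive).
For the bronze segment, free thermal change = 17.3×10⁻⁶×95×650 = 1.068 mm and elastic change from P = 222100×650/(1250×110×10³) = 1.05 mm; these oppose, so the net change is 0.0183 mm (segment lengthens).

|ΔL| ≈ 0.0183 mm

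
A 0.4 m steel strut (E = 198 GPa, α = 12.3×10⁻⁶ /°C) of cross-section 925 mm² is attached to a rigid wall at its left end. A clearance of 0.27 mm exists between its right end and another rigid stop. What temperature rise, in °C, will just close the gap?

Contact occurs when the free expansion equals the gap: αΔT L = 0.27 mm.
So ΔT = g/(αL) = 0.27/(12.3×10⁻⁶ × 400) = 54.88 °C.

ΔT ≈ 54.9 °C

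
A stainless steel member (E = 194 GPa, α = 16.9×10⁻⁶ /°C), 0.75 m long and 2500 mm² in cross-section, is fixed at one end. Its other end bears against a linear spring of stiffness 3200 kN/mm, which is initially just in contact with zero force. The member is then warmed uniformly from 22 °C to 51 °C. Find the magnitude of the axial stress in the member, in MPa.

σ ≈ 79.1 MPa (compressive)

If the spring were absent the member would lengthen by αΔT L = 16.9×10⁻⁶ × 29 × 750 = 0.3676 mm.
Let P be the compressive force at the spring. The member shortens elastically by PL/(AE) and the spring compresses by P/k; together these equal δ_free.
So P = δ_free / [L/(AE) + 1/k] = 0.3676 / [ 750/(2500×194×10³) + 1/(3200×10³) ].
P = 0.3676 / 1.859×10⁻⁶ = 197700 N.
σ = P/A = 197700/2500 = 79.1 MPa.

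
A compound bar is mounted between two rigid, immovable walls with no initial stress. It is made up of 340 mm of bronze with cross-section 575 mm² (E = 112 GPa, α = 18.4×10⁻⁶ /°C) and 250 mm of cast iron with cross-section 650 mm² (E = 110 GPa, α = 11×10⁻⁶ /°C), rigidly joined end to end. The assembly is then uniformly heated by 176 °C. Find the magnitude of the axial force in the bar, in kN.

P ≈ 181 kN (compressive)

With the walls removed the bar would change length by δ_free = Σ αᵢΔT Lᵢ = 18.4×10⁻⁶×176×340 + 11×10⁻⁶×176×250 = 1.585 mm.
The walls prevent any net length change, so an axial force P (same in every segment) develops. Compatibility: P · Σ Lᵢ/(AᵢEᵢ) = δ_free.
The series flexibility is Σ Lᵢ/(AᵢEᵢ) = 340/(575×112×10³) + 250/(650×110×10³) = 8.776×10⁻⁶ mm/N.
So P = 1.585 / 8.776×10⁻⁶ = 180.6 kN, compressive.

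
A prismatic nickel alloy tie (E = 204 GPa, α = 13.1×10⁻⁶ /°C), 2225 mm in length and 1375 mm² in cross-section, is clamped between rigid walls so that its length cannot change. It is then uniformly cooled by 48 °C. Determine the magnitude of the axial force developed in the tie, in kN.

Full restraint means ε = 0, so the stress is σ = EαΔT = 204×10³ × 13.1×10⁻⁶ × 48 = 128.3 MPa.
P = AEαΔT = 1375 × 204×10³ × 13.1×10⁻⁶ × 48 = 176.4 kN (tensile).

P ≈ 176 kN (tensile)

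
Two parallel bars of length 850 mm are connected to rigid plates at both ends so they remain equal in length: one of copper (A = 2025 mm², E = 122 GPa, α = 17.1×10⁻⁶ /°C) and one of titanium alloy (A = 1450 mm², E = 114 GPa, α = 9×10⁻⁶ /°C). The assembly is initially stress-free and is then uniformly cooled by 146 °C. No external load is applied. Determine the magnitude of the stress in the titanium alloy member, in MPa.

Both members must finish at the same length. With the larger α, the copper tends to over-contract; the plates restrain it, putting the copper in tension and the titanium alloy in compression. With no external load the two internal forces are equal and opposite, magnitude P.
Compatibility of the two members (thermal + elastic change equal): (α₁ − α₂)ΔT = P·[1/(A₁E₁) + 1/(A₂E₂)].
|α₁ − α₂|·ΔT = 8.1×10⁻⁶ × 146 = 0.001183.
1/(A₁E₁) + 1/(A₂E₂) = 1/(2025×122×10³) + 1/(1450×114×10³) = 1.01×10⁻⁸ N⁻¹.
So P = 0.001183 / 1.01×10⁻⁸ = 117.1 kN.
σ_{titanium alloy} = P/A₂ = 117100/1450 = 80.77 MPa, compressive.

σ ≈ 80.8 MPa (compressive)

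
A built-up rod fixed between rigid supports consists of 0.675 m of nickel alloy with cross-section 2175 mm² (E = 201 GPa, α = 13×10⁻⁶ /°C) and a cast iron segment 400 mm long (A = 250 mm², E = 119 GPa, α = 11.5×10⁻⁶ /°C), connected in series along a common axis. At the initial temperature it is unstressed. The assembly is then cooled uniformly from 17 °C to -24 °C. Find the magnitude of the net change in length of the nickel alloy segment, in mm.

With the walls removed the bar would change length by δ_free = Σ αᵢΔT Lᵢ = 13×10⁻⁶×41×675 + 11.5×10⁻⁶×41×400 = 0.5484 mm.
The rigid supports impose zero overall length change; the single axial force P common to all segments must satisfy P Σ Lᵢ/(AᵢEᵢ) = δ_free.
The series flexibility is Σ Lᵢ/(AᵢEᵢ) = 675/(2175×201×10³) + 400/(250×119×10³) = 1.499×10⁻⁵ mm/N.
Hence P = δ_free / Σ(L/AE) = 0.5484/1.499×10⁻⁵ = 36.58 kN (tensile).
For the nickel alloy segment, free thermal change = 13×10⁻⁶×41×675 = 0.3598 mm and elastic change from P = 36580×675/(2175×201×10³) = 0.05649 mm; these oppose, so the net change is 0.303 mm (segment shortens).

|ΔL| ≈ 0.303 mm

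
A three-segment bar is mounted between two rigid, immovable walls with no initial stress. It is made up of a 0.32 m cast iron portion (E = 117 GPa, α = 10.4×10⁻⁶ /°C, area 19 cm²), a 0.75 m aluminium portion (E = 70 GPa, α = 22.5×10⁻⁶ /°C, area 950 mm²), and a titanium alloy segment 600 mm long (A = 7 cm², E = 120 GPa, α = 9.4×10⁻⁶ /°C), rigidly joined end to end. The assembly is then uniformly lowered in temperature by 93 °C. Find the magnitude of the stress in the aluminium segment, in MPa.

Free thermal contraction of the whole bar: Σ αᵢΔT Lᵢ = 10.4×10⁻⁶×93×320 + 22.5×10⁻⁶×93×750 + 9.4×10⁻⁶×93×600 = 2.403 mm.
The rigid supports impose zero overall length change; the single axial force P common to all segments must satisfy P Σ Lᵢ/(AᵢEᵢ) = δ_free.
Σ Lᵢ/(AᵢEᵢ) = 320/(1900×117×10³) + 750/(950×70×10³) + 600/(700×120×10³) = 1.986×10⁻⁵ mm/N.
Hence P = δ_free / Σ(L/AE) = 2.403/1.986×10⁻⁵ = 121 kN (tensile).
σ_{aluminium} = P / A = 121000 / 950 = 127.4 MPa.

σ ≈ 127 MPa (tensile)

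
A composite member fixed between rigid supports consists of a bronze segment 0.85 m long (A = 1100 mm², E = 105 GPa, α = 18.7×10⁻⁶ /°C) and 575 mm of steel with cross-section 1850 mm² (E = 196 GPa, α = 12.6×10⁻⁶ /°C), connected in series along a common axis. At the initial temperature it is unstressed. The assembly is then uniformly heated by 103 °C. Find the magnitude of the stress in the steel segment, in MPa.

If the supports were absent, the total length change would be Σ αᵢΔT Lᵢ = 18.7×10⁻⁶×103×850 + 12.6×10⁻⁶×103×575 = 2.383 mm.
The walls prevent any net length change, so an axial force P (same in every segment) develops. Compatibility: P · Σ Lᵢ/(AᵢEᵢ) = δ_free.
Σ Lᵢ/(AᵢEᵢ) = 850/(1100×105×10³) + 575/(1850×196×10³) = 8.945×10⁻⁶ mm/N.
P = 2.383 / 8.945×10⁻⁶ = 266500 N = 266.5 kN, compressive.
σ_{steel} = P / A = 266500 / 1850 = 144 MPa.

σ ≈ 144 MPa (compressive)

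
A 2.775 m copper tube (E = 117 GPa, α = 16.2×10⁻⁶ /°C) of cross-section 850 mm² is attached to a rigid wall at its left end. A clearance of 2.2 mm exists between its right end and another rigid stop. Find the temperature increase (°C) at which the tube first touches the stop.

Contact occurs when the free expansion equals the gap: αΔT L = 2.2 mm.
So ΔT = g/(αL) = 2.2/(16.2×10⁻⁶ × 2775) = 48.94 °C.

ΔT ≈ 48.9 °C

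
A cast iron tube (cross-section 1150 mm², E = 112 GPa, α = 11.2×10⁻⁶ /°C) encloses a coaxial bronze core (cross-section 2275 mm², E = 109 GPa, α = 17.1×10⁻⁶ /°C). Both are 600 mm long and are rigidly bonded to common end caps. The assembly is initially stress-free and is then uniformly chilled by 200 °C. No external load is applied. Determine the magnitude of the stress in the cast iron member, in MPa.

Equilibrium of a rigid end plate with no external load gives equal and opposite internal forces ±P in the two members. Since α_{bronze} > α_{cast iron}, cooling drives the bronze into tension and the cast iron into compression.
Compatibility of the two members (thermal + elastic change equal): (α₁ − α₂)ΔT = P·[1/(A₁E₁) + 1/(A₂E₂)].
|α₁ − α₂|·ΔT = 5.9×10⁻⁶ × 200 = 0.00118.
1/(A₁E₁) + 1/(A₂E₂) = 1/(1150×112×10³) + 1/(2275×109×10³) = 1.18×10⁻⁸ N⁻¹.
P = 0.00118 / 1.18×10⁻⁸ = 100000 N = 100 kN.
σ_{cast iron} = P/A₁ = 100000/1150 = 86.98 MPa, compressive.

σ ≈ 87 MPa (compressive)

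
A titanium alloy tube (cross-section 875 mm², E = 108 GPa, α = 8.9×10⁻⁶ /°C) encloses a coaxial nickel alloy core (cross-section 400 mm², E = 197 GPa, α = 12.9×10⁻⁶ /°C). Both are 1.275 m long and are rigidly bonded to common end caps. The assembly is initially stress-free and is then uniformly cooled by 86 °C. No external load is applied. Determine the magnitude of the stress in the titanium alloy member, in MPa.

Equilibrium of a rigid end plate with no external load gives equal and opposite internal forces ±P in the two members. Since α_{nickel alloy} > α_{titanium alloy}, cooling drives the nickel alloy into tension and the titanium alloy into compression.
Setting the final lengths equal and cancelling L: (α₁ − α₂)ΔT = P/(A₁E₁) + P/(A₂E₂).
|α₁ − α₂|·ΔT = 4×10⁻⁶ × 86 = 0.000344.
1/(A₁E₁) + 1/(A₂E₂) = 1/(875×108×10³) + 1/(400×197×10³) = 2.327×10⁻⁸ N⁻¹.
So P = 0.000344 / 2.327×10⁻⁸ = 14.78 kN.
σ_{titanium alloy} = P/A₁ = 14780/875 = 16.89 MPa, compressive.

σ ≈ 16.9 MPa (compressive)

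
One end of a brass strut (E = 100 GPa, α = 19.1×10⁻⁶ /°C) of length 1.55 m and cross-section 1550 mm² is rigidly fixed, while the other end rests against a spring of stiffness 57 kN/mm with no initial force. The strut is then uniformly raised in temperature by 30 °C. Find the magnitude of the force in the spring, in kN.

P ≈ 32.2 kN

If the spring were absent the strut would lengthen by αΔT L = 19.1×10⁻⁶ × 30 × 1550 = 0.8882 mm.
With a force P in the spring, the elastic change of the strut is PL/(AE) and that of the spring is P/k; compatibility requires their sum to equal δ_free.
P [ L/(AE) + 1/k ] = δ_free → P [ 1550/(1550×100×10³) + 1/(57×10³) ] = 0.8882.
P = 0.8882 / 2.754×10⁻⁵ = 32240 N.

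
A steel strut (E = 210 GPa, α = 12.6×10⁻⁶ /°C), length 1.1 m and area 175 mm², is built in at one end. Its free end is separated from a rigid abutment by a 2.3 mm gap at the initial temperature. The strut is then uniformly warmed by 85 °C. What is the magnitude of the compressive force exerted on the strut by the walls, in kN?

P ≈ 0 kN

Free thermal elongation = αΔT L = 12.6×10⁻⁶ × 85 × 1100 = 1.178 mm.
Since δ_free = 1.18 mm is less than the 2.3 mm gap, the strut never touches the wall. No axial force develops.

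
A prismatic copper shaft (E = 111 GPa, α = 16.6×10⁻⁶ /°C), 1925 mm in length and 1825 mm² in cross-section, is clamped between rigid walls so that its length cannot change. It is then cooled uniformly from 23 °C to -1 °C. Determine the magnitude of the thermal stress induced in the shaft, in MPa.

Because both ends are immovable the net strain is zero, and the suppressed thermal strain is αΔT = 16.6×10⁻⁶ × 24 = 398.4×10⁻⁶.
Hence σ = E·αΔT = 111×10³ × 398.4×10⁻⁶ = 44.22 MPa, tensile.

σ ≈ 44.2 MPa (tensile)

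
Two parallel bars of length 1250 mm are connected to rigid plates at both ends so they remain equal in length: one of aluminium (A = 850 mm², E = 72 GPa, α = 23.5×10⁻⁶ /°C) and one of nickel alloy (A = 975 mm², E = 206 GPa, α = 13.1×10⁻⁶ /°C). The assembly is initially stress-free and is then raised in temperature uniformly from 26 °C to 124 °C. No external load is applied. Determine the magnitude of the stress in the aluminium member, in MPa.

Both members must finish at the same length. With the larger α, the aluminium tends to over-expand; the plates restrain it, putting the aluminium in compression and the nickel alloy in tension. With no external load the two internal forces are equal and opposite, magnitude P.
Equating the net (thermal + elastic) strains gives |α₁ − α₂|·ΔT = P·[1/(A₁E₁) + 1/(A₂E₂)].
|α₁ − α₂|·ΔT = 10.4×10⁻⁶ × 98 = 0.001019.
1/(A₁E₁) + 1/(A₂E₂) = 1/(850×72×10³) + 1/(975×206×10³) = 2.132×10⁻⁸ N⁻¹.
So P = 0.001019 / 2.132×10⁻⁸ = 47.81 kN.
σ_{aluminium} = P/A₁ = 47810/850 = 56.24 MPa, compressive.

σ ≈ 56.2 MPa (compressive)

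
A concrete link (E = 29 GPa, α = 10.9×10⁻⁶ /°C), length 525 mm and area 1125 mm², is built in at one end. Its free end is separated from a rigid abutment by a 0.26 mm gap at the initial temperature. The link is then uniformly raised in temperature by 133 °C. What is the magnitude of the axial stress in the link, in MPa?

If the wall were absent the link would grow by αΔT L = 10.9×10⁻⁶ × 133 × 525 = 0.7611 mm.
This exceeds the 0.26 mm gap, so the wall pushes back. The portion of expansion that must be recovered elastically is δ_free − gap = 0.7611 − 0.26 = 0.5011 mm.
So σ = E(δ_free − g)/L = 29×10³ × 0.5011/525 = 27.68 MPa.

σ ≈ 27.7 MPa (compressive)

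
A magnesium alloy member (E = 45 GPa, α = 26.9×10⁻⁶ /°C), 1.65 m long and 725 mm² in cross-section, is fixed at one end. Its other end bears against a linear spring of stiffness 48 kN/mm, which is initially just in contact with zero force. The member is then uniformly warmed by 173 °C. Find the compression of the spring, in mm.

Free thermal expansion: δ_free = αΔT L = 26.9×10⁻⁶ × 173 × 1650 = 7.679 mm.
With a force P in the spring, the elastic change of the member is PL/(AE) and that of the spring is P/k; compatibility requires their sum to equal δ_free.
So P = δ_free / [L/(AE) + 1/k] = 7.679 / [ 1650/(725×45×10³) + 1/(48×10³) ].
P = 7.679 / 7.141×10⁻⁵ = 107500 N.
Spring compression = P/k = 107500/(48×10³) = 2.24 mm.

δ ≈ 2.24 mm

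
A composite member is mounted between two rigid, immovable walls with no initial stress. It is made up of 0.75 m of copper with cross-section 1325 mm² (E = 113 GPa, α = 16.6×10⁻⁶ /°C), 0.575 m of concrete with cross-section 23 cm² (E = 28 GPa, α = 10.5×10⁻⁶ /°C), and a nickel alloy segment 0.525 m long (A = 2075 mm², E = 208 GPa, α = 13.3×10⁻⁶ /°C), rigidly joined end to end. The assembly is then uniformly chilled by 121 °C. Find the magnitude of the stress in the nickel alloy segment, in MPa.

Free thermal contraction of the whole bar: Σ αᵢΔT Lᵢ = 16.6×10⁻⁶×121×750 + 10.5×10⁻⁶×121×575 + 13.3×10⁻⁶×121×525 = 3.082 mm.
The walls prevent any net length change, so an axial force P (same in every segment) develops. Compatibility: P · Σ Lᵢ/(AᵢEᵢ) = δ_free.
Σ Lᵢ/(AᵢEᵢ) = 750/(1325×113×10³) + 575/(2300×28×10³) + 525/(2075×208×10³) = 1.515×10⁻⁵ mm/N.
So P = 3.082 / 1.515×10⁻⁵ = 203.4 kN, tensile.
σ_{nickel alloy} = P / A = 203400 / 2075 = 98.01 MPa.

σ ≈ 98 MPa (tensile)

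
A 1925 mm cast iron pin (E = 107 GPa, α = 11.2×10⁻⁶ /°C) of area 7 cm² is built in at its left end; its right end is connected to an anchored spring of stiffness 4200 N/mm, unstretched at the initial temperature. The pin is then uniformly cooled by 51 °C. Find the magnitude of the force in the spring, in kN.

If the spring were absent the pin would shorten by αΔT L = 11.2×10⁻⁶ × 51 × 1925 = 1.1 mm.
Let P be the tensile force in the spring. The pin extends elastically by PL/(AE) and the spring stretches by P/k; together these equal δ_free.
P [ L/(AE) + 1/k ] = δ_free → P [ 1925/(700×107×10³) + 1/(4200) ] = 1.1.
P = 1.1 / 0.0002638 = 4168 N.

P ≈ 4.17 kN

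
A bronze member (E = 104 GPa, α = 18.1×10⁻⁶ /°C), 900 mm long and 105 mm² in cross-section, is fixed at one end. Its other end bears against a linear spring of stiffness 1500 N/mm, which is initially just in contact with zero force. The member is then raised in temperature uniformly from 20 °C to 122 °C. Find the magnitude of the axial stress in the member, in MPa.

σ ≈ 21.1 MPa (compressive)

The unrestrained thermal change is αΔT L = 18.1×10⁻⁶ × 102 × 900 = 1.662 mm.
Let P be the compressive force at the spring. The member shortens elastically by PL/(AE) and the spring compresses by P/k; together these equal δ_free.
P [ L/(AE) + 1/k ] = δ_free → P [ 900/(105×104×10³) + 1/(1500) ] = 1.662.
P = 1.662 / 0.0007491 = 2218 N.
σ = P/A = 2218/105 = 21.13 MPa.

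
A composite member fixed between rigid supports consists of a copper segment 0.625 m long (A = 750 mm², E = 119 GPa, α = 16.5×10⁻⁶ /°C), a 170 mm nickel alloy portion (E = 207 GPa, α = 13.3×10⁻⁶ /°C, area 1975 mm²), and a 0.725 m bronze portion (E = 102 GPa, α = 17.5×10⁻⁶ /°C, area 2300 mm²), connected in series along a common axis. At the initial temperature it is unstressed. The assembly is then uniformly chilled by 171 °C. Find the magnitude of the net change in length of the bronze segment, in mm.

|ΔL| ≈ 0.899 mm

Free thermal contraction of the whole bar: Σ αᵢΔT Lᵢ = 16.5×10⁻⁶×171×625 + 13.3×10⁻⁶×171×170 + 17.5×10⁻⁶×171×725 = 4.32 mm.
The walls prevent any net length change, so an axial force P (same in every segment) develops. Compatibility: P · Σ Lᵢ/(AᵢEᵢ) = δ_free.
The series flexibility is Σ Lᵢ/(AᵢEᵢ) = 625/(750×119×10³) + 170/(1975×207×10³) + 725/(2300×102×10³) = 1.051×10⁻⁵ mm/N.
P = 4.32 / 1.051×10⁻⁵ = 411000 N = 411 kN, tensile.
For the bronze segment, free thermal change = 17.5×10⁻⁶×171×725 = 2.17 mm and elastic change from P = 411000×725/(2300×102×10³) = 1.27 mm; these oppose, so the net change is 0.899 mm (segment shortens).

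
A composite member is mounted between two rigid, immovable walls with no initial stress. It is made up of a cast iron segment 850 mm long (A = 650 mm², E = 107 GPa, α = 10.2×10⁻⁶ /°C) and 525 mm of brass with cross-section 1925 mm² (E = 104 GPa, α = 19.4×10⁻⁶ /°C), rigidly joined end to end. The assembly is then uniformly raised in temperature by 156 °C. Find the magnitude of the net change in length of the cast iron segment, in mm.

|ΔL| ≈ 1.07 mm

With the walls removed the bar would change length by δ_free = Σ αᵢΔT Lᵢ = 10.2×10⁻⁶×156×850 + 19.4×10⁻⁶×156×525 = 2.941 mm.
The rigid supports impose zero overall length change; the single axial force P common to all segments must satisfy P Σ Lᵢ/(AᵢEᵢ) = δ_free.
The series flexibility is Σ Lᵢ/(AᵢEᵢ) = 850/(650×107×10³) + 525/(1925×104×10³) = 1.484×10⁻⁵ mm/N.
So P = 2.941 / 1.484×10⁻⁵ = 198.2 kN, compressive.
For the cast iron segment, free thermal change = 10.2×10⁻⁶×156×850 = 1.353 mm and elastic change from P = 198200×850/(650×107×10³) = 2.422 mm; these oppose, so the net change is 1.07 mm (segment shortens).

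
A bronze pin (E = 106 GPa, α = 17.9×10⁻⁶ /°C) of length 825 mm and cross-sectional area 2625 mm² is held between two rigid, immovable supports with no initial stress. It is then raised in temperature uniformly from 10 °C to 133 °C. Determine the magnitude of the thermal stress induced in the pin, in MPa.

With length fixed, the mechanical strain must cancel the thermal strain αΔT = 17.9×10⁻⁶ × 123 = 2201.7×10⁻⁶.
Hence σ = E·αΔT = 106×10³ × 2201.7×10⁻⁶ = 233.4 MPa, compressive.

σ ≈ 233 MPa (compressive)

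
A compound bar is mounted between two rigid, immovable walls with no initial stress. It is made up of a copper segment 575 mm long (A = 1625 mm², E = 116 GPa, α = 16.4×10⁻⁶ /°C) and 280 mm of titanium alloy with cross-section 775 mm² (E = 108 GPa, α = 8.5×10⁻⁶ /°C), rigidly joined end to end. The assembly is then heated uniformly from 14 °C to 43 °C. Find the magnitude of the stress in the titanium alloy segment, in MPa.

With the walls removed the bar would change length by δ_free = Σ αᵢΔT Lᵢ = 16.4×10⁻⁶×29×575 + 8.5×10⁻⁶×29×280 = 0.3425 mm.
The walls prevent any net length change, so an axial force P (same in every segment) develops. Compatibility: P · Σ Lᵢ/(AᵢEᵢ) = δ_free.
Σ Lᵢ/(AᵢEᵢ) = 575/(1625×116×10³) + 280/(775×108×10³) = 6.396×10⁻⁶ mm/N.
Hence P = δ_free / Σ(L/AE) = 0.3425/6.396×10⁻⁶ = 53.55 kN (compressive).
σ_{titanium alloy} = P / A = 53550 / 775 = 69.1 MPa.

σ ≈ 69.1 MPa (compressive)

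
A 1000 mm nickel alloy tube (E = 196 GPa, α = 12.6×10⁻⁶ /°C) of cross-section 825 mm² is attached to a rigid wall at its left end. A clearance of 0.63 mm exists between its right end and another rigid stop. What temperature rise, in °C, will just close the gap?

ΔT ≈ 50 °C

The gap closes when αΔT L = 0.63 mm, since the tube is still unstressed at that instant.
So ΔT = g/(αL) = 0.63/(12.6×10⁻⁶ × 1000) = 50 °C.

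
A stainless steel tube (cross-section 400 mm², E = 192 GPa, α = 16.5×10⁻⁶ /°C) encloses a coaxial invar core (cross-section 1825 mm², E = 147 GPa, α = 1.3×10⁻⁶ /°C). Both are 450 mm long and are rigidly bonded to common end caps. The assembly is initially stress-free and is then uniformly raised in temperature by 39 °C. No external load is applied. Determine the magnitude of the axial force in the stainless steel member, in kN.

P ≈ 35.4 kN (compressive in the stainless steel)

The stainless steel has the larger α, so on heating it would change length more than the invar if both were free. The rigid plates force a common final length, so the stainless steel is put into compression and the invar into tension, with equal and opposite forces P (no external load).
Setting the final lengths equal and cancelling L: (α₁ − α₂)ΔT = P/(A₁E₁) + P/(A₂E₂).
|α₁ − α₂|·ΔT = 15.2×10⁻⁶ × 39 = 0.0005928.
1/(A₁E₁) + 1/(A₂E₂) = 1/(400×192×10³) + 1/(1825×147×10³) = 1.675×10⁻⁸ N⁻¹.
So P = 0.0005928 / 1.675×10⁻⁸ = 35.39 kN.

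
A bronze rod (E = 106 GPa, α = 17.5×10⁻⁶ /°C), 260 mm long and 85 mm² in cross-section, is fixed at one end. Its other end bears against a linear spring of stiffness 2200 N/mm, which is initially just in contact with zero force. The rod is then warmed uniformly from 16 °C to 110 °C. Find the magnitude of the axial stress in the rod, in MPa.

σ ≈ 10.4 MPa (compressive)

Free thermal expansion: δ_free = αΔT L = 17.5×10⁻⁶ × 94 × 260 = 0.4277 mm.
Let P be the compressive force at the spring. The rod shortens elastically by PL/(AE) and the spring compresses by P/k; together these equal δ_free.
P [ L/(AE) + 1/k ] = δ_free → P [ 260/(85×106×10³) + 1/(2200) ] = 0.4277.
P = 0.4277 / 0.0004834 = 884.8 N.
σ = P/A = 884.8/85 = 10.41 MPa.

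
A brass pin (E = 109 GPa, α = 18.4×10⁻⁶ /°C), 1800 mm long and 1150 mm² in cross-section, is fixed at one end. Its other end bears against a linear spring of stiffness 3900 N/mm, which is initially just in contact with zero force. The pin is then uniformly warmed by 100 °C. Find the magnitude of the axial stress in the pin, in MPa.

The unrestrained thermal change is αΔT L = 18.4×10⁻⁶ × 100 × 1800 = 3.312 mm.
Let P be the compressive force at the spring. The pin shortens elastically by PL/(AE) and the spring compresses by P/k; together these equal δ_free.
So P = δ_free / [L/(AE) + 1/k] = 3.312 / [ 1800/(1150×109×10³) + 1/(3900) ].
P = 3.312 / 0.0002708 = 12230 N.
σ = P/A = 12230/1150 = 10.64 MPa.

σ ≈ 10.6 MPa (compressive)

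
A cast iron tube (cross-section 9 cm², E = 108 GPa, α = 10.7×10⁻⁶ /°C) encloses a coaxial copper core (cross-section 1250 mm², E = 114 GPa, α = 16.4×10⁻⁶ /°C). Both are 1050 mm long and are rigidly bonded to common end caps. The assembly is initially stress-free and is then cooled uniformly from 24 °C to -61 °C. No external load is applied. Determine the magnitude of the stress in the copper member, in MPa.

σ ≈ 22.4 MPa (tensile)

Equilibrium of a rigid end plate with no external load gives equal and opposite internal forces ±P in the two members. Since α_{copper} > α_{cast iron}, cooling drives the copper into tension and the cast iron into compression.
Setting the final lengths equal and cancelling L: (α₁ − α₂)ΔT = P/(A₁E₁) + P/(A₂E₂).
|α₁ − α₂|·ΔT = 5.7×10⁻⁶ × 85 = 0.0004845.
1/(A₁E₁) + 1/(A₂E₂) = 1/(900×108×10³) + 1/(1250×114×10³) = 1.731×10⁻⁸ N⁻¹.
So P = 0.0004845 / 1.731×10⁻⁸ = 28 kN.
σ_{copper} = P/A₂ = 28000/1250 = 22.4 MPa, tensile.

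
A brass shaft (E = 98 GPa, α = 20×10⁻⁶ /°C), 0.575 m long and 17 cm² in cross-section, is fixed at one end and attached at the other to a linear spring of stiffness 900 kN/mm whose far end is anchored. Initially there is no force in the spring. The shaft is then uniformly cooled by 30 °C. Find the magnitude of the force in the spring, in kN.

P ≈ 75.6 kN

Free thermal contraction: δ_free = αΔT L = 20×10⁻⁶ × 30 × 575 = 0.345 mm.
With a force P in the spring, the elastic change of the shaft is PL/(AE) and that of the spring is P/k; compatibility requires their sum to equal δ_free.
P [ L/(AE) + 1/k ] = δ_free → P [ 575/(1700×98×10³) + 1/(900×10³) ] = 0.345.
P = 0.345 / 4.562×10⁻⁶ = 75620 N.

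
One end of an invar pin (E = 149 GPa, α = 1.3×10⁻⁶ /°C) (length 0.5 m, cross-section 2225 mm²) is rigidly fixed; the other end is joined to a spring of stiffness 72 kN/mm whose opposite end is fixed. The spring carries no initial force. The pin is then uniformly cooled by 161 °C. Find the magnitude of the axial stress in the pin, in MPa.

The unrestrained thermal change is αΔT L = 1.3×10⁻⁶ × 161 × 500 = 0.1047 mm.
With a force P in the spring, the elastic change of the pin is PL/(AE) and that of the spring is P/k; compatibility requires their sum to equal δ_free.
P [ L/(AE) + 1/k ] = δ_free → P [ 500/(2225×149×10³) + 1/(72×10³) ] = 0.1047.
P = 0.1047 / 1.54×10⁻⁵ = 6797 N.
σ = P/A = 6797/2225 = 3.055 MPa.

σ ≈ 3.05 MPa (tensile)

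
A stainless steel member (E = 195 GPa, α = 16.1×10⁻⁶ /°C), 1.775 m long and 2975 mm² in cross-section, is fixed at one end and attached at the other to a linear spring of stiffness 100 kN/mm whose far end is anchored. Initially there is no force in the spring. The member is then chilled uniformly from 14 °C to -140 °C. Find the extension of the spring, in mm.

δ ≈ 3.37 mm

The unrestrained thermal change is αΔT L = 16.1×10⁻⁶ × 154 × 1775 = 4.401 mm.
Let P be the tensile force in the spring. The member extends elastically by PL/(AE) and the spring stretches by P/k; together these equal δ_free.
P [ L/(AE) + 1/k ] = δ_free → P [ 1775/(2975×195×10³) + 1/(100×10³) ] = 4.401.
P = 4.401 / 1.306×10⁻⁵ = 337000 N.
Spring extension = P/k = 337000/(100×10³) = 3.37 mm.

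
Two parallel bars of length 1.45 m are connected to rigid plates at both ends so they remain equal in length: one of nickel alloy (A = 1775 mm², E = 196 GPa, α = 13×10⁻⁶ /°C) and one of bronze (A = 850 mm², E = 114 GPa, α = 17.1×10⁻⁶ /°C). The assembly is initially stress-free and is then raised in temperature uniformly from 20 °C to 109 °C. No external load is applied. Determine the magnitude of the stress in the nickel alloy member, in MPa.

σ ≈ 15.6 MPa (tensile)

Both members must finish at the same length. With the larger α, the bronze tends to over-expand; the plates restrain it, putting the bronze in compression and the nickel alloy in tension. With no external load the two internal forces are equal and opposite, magnitude P.
Equating the net (thermal + elastic) strains gives |α₁ − α₂|·ΔT = P·[1/(A₁E₁) + 1/(A₂E₂)].
|α₁ − α₂|·ΔT = 4.1×10⁻⁶ × 89 = 0.0003649.
1/(A₁E₁) + 1/(A₂E₂) = 1/(1775×196×10³) + 1/(850×114×10³) = 1.319×10⁻⁸ N⁻¹.
P = 0.0003649 / 1.319×10⁻⁸ = 27660 N = 27.66 kN.
σ_{nickel alloy} = P/A₁ = 27660/1775 = 15.58 MPa, tensile.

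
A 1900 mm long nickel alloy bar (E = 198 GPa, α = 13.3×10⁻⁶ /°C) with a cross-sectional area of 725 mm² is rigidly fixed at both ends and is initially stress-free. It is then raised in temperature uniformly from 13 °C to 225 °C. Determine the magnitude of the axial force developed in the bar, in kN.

Full restraint means ε = 0, so the stress is σ = EαΔT = 198×10³ × 13.3×10⁻⁶ × 212 = 558.3 MPa.
P = AEαΔT = 725 × 198×10³ × 13.3×10⁻⁶ × 212 = 404.8 kN (compressive).

P ≈ 405 kN (compressive)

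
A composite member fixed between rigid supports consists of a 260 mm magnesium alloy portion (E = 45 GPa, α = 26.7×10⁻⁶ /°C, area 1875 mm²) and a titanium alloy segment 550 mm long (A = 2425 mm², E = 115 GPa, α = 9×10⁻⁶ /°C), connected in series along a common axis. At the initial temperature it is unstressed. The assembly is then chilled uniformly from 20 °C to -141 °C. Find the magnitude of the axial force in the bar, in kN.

P ≈ 379 kN (tensile)

Free thermal contraction of the whole bar: Σ αᵢΔT Lᵢ = 26.7×10⁻⁶×161×260 + 9×10⁻⁶×161×550 = 1.915 mm.
The walls prevent any net length change, so an axial force P (same in every segment) develops. Compatibility: P · Σ Lᵢ/(AᵢEᵢ) = δ_free.
Σ Lᵢ/(AᵢEᵢ) = 260/(1875×45×10³) + 550/(2425×115×10³) = 5.054×10⁻⁶ mm/N.
So P = 1.915 / 5.054×10⁻⁶ = 378.9 kN, tensile.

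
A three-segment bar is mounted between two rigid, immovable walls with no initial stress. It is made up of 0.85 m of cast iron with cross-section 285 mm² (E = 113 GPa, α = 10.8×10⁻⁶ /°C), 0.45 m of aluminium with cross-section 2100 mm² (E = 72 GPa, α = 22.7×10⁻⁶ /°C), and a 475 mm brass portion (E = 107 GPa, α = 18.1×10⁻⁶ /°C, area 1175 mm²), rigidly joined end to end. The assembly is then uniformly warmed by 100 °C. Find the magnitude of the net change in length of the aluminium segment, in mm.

Free thermal expansion of the whole bar: Σ αᵢΔT Lᵢ = 10.8×10⁻⁶×100×850 + 22.7×10⁻⁶×100×450 + 18.1×10⁻⁶×100×475 = 2.799 mm.
The rigid supports impose zero overall length change; the single axial force P common to all segments must satisfy P Σ Lᵢ/(AᵢEᵢ) = δ_free.
Σ Lᵢ/(AᵢEᵢ) = 850/(285×113×10³) + 450/(2100×72×10³) + 475/(1175×107×10³) = 3.315×10⁻⁵ mm/N.
So P = 2.799 / 3.315×10⁻⁵ = 84.45 kN, compressive.
For the aluminium segment, free thermal change = 22.7×10⁻⁶×100×450 = 1.021 mm and elastic change from P = 84450×450/(2100×72×10³) = 0.2513 mm; these oppose, so the net change is 0.77 mm (segment lengthens).

|ΔL| ≈ 0.77 mm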